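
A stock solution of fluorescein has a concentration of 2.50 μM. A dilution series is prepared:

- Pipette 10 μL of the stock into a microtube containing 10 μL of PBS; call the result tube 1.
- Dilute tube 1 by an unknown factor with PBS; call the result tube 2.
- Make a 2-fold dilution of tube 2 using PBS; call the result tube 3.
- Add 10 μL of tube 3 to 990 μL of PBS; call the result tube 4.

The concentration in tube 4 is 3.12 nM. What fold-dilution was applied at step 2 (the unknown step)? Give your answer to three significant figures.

Step 1: 10 μL + 10 μL = 20 μL total → factor 20/10 = 2
Step 2: unknown factor x
Step 3: 2-fold → factor 2
Step 4: 10 μL + 990 μL = 1000 μL total → factor 1000/10 = 100
Product of known-step factors = 400
Overall factor = 2.50 μM / (3.12 nM) = 801.28
x = 801.28 / 400 = 2.00

2.00-fold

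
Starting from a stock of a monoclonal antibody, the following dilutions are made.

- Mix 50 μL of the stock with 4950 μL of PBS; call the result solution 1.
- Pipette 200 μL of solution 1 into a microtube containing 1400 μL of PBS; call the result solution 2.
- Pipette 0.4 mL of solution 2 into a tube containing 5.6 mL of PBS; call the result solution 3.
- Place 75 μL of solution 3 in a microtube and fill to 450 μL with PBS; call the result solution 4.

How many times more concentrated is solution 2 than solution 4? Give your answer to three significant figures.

90.0

Step 1: 50 μL + 4950 μL = 5000 μL total → factor 5000/50 = 100
Step 2: 200 μL + 1400 μL = 1600 μL total → factor 1600/200 = 8
Step 3: 0.4 mL + 5.6 mL = 6 mL total → factor 6/0.4 = 15
Step 4: 75 μL brought to 450 μL → factor 450/75 = 6
Dilution factor to solution 2 = 800; to solution 4 = 72000
[solution 2]/[solution 4] = (factor to solution 4)/(factor to solution 2) = 72000/800 = 90.0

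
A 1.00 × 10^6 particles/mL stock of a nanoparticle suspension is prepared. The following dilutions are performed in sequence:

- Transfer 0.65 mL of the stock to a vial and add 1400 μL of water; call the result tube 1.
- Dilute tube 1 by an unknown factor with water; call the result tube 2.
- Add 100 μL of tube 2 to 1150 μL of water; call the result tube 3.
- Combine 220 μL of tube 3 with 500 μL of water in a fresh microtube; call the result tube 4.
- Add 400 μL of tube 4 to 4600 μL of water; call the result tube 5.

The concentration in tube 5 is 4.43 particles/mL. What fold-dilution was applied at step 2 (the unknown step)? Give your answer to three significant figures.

140-fold

Step 1: 0.65 mL + 1400 μL = 2.05 mL total → factor 2.05/0.65 = 3.1538
Step 2: unknown factor x
Step 3: 100 μL + 1150 μL = 1250 μL total → factor 1250/100 = 12.5
Step 4: 220 μL + 500 μL = 720 μL total → factor 720/220 = 3.2727
Step 5: 400 μL + 4600 μL = 5000 μL total → factor 5000/400 = 12.5
Product of known-step factors = 1612.8
Overall factor = 1.00 × 10^6 particles/mL / (4.43 particles/mL) = 2.2573 × 10^5
x = 2.2573 × 10^5 / 1612.8 = 140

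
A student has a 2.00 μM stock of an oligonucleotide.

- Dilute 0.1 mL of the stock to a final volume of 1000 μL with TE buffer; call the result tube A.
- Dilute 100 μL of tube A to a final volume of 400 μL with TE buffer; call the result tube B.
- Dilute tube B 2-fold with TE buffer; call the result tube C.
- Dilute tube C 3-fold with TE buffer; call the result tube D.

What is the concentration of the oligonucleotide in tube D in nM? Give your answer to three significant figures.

8.33 nM

Step 1: 0.1 mL brought to 1000 μL → factor 1/0.1 = 10
Step 2: 100 μL brought to 400 μL → factor 400/100 = 4
Step 3: 2-fold → factor 2
Step 4: 3-fold → factor 3
Overall dilution factor = 10 × 4 × 2 × 3 = 240
Final = 2.00 μM / 240 = 0.008333 μM = 8.33 nM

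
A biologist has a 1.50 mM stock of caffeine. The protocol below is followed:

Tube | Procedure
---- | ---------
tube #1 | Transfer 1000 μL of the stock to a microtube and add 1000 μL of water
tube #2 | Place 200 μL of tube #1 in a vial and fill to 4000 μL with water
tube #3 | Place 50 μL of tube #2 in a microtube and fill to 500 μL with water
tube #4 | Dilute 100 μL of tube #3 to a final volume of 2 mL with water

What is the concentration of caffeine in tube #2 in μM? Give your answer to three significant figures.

37.5 μM

Step 1: 1000 μL + 1000 μL = 2000 μL total → factor 2000/1000 = 2
Step 2: 200 μL brought to 4000 μL → factor 4000/200 = 20
Dilution factor through tube #2 = 2 × 20 = 40
[tube #2] = 1.50 mM / 40 = 0.03750 mM = 37.5 μM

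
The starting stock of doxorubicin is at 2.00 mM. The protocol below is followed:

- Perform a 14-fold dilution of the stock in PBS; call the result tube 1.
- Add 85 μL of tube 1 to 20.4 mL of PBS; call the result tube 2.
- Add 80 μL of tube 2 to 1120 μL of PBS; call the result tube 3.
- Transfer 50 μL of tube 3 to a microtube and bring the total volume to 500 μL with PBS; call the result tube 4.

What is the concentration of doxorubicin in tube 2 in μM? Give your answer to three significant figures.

0.593 μM

Step 1: 14-fold → factor 14
Step 2: 85 μL + 20.4 mL = 20485 μL total → factor 20485/85 = 241
Dilution factor through tube 2 = 14 × 241 = 3374
[tube 2] = 2.00 mM / 3374 = 0.0005928 mM = 0.593 μM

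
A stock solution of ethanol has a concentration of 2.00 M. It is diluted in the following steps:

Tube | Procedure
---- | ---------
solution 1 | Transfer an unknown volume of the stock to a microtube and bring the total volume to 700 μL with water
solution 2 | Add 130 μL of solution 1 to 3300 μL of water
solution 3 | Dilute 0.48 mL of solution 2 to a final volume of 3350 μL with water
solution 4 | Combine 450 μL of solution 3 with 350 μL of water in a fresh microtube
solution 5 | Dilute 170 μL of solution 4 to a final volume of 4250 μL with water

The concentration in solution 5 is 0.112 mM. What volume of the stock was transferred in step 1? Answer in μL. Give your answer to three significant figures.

321 μL

Step 1: v brought to 700 μL → factor = 700 μL/v
Step 2: 130 μL + 3300 μL = 3430 μL total → factor 3430/130 = 26.385
Step 3: 0.48 mL brought to 3350 μL → factor 3.35/0.48 = 6.9792
Step 4: 450 μL + 350 μL = 800 μL total → factor 800/450 = 1.7778
Step 5: 170 μL brought to 4250 μL → factor 4250/170 = 25
Product of known-step factors = 8184.1
Overall factor = 2.00 M / (0.112 mM) = 17857
Step-1 factor = 17857 / 8184.1 = 2.1819
v = 700 μL / 2.1819 = 321 μL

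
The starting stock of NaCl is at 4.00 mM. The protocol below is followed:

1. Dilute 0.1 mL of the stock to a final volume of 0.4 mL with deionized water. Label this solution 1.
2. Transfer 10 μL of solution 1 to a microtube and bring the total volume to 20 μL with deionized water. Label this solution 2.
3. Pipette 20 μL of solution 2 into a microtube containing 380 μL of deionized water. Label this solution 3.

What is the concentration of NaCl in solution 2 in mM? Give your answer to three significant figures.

0.500 mM

Step 1: 0.1 mL brought to 0.4 mL → factor 0.4/0.1 = 4
Step 2: 10 μL brought to 20 μL → factor 20/10 = 2
Dilution factor through solution 2 = 4 × 2 = 8
[solution 2] = 4.00 mM / 8 = 0.500 mM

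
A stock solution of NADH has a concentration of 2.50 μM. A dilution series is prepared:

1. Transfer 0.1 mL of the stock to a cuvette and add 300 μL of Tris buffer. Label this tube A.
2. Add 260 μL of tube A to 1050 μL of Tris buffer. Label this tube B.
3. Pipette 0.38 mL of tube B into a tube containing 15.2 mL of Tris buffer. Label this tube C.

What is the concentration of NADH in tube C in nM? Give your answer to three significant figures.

Step 1: 0.1 mL + 300 μL = 0.4 mL total → factor 0.4/0.1 = 4
Step 2: 260 μL + 1050 μL = 1310 μL total → factor 1310/260 = 5.0385
Step 3: 0.38 mL + 15.2 mL = 15.58 mL total → factor 15.58/0.38 = 41
Overall dilution factor = 4 × 5.0385 × 41 = 826.31
Final = 2.50 μM / 826.31 = 0.003026 μM = 3.03 nM

3.03 nM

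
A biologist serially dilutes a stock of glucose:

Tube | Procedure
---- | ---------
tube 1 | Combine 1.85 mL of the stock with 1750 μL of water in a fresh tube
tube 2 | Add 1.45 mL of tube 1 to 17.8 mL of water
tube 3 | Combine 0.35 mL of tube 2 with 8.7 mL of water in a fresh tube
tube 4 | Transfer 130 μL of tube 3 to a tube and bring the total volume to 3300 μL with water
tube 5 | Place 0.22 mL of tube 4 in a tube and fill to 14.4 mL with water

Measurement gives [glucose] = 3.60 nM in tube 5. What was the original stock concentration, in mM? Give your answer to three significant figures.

Step 1: 1.85 mL + 1750 μL = 3.6 mL total → factor 3.6/1.85 = 1.9459
Step 2: 1.45 mL + 17.8 mL = 19.25 mL total → factor 19.25/1.45 = 13.276
Step 3: 0.35 mL + 8.7 mL = 9.05 mL total → factor 9.05/0.35 = 25.857
Step 4: 130 μL brought to 3300 μL → factor 3300/130 = 25.385
Step 5: 0.22 mL brought to 14.4 mL → factor 14.4/0.22 = 65.455
Overall dilution factor = 1.9459 × 13.276 × 25.857 × 25.385 × 65.455 = 1.1099 × 10^6
Stock = 3.60 nM × 1.1099 × 10^6 = 3.996 × 10^6 nM = 4.00 mM

4.00 mM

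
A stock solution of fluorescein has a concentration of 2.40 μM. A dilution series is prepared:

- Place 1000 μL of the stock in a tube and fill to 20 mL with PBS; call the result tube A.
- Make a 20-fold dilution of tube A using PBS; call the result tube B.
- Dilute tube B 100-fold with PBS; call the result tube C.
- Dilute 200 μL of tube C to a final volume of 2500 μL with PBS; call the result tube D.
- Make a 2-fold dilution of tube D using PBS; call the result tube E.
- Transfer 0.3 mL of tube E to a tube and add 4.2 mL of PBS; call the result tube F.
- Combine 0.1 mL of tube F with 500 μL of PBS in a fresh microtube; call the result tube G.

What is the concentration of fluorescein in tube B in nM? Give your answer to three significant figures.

6.00 nM

Step 1: 1000 μL brought to 20 mL → factor 20000/1000 = 20
Step 2: 20-fold → factor 20
Dilution factor through tube B = 20 × 20 = 400
[tube B] = 2.40 μM / 400 = 0.006000 μM = 6.00 nM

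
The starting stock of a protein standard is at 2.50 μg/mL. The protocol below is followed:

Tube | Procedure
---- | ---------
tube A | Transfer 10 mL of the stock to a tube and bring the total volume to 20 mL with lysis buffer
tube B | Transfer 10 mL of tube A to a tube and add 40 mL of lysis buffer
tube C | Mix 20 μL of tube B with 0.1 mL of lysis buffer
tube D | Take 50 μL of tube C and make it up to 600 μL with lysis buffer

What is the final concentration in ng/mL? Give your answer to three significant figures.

3.47 ng/mL

Step 1: 10 mL brought to 20 mL → factor 20/10 = 2
Step 2: 10 mL + 40 mL = 50 mL total → factor 50/10 = 5
Step 3: 20 μL + 0.1 mL = 120 μL total → factor 120/20 = 6
Step 4: 50 μL brought to 600 μL → factor 600/50 = 12
Overall dilution factor = 2 × 5 × 6 × 12 = 720
Final = 2.50 μg/mL / 720 = 0.003472 μg/mL = 3.47 ng/mL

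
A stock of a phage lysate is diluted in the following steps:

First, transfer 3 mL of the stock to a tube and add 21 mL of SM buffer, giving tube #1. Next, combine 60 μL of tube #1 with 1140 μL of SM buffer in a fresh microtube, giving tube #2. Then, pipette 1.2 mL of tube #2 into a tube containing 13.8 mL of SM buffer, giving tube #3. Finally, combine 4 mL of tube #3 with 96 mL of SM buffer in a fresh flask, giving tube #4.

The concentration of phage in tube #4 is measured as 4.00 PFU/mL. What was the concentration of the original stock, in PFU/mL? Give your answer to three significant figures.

2.00 × 10^5 PFU/mL

Step 1: 3 mL + 21 mL = 24 mL total → factor 24/3 = 8
Step 2: 60 μL + 1140 μL = 1200 μL total → factor 1200/60 = 20
Step 3: 1.2 mL + 13.8 mL = 15 mL total → factor 15/1.2 = 12.5
Step 4: 4 mL + 96 mL = 100 mL total → factor 100/4 = 25
Overall dilution factor = 8 × 20 × 12.5 × 25 = 50000
Stock = 4.00 PFU/mL × 50000 = 2.00 × 10^5 PFU/mL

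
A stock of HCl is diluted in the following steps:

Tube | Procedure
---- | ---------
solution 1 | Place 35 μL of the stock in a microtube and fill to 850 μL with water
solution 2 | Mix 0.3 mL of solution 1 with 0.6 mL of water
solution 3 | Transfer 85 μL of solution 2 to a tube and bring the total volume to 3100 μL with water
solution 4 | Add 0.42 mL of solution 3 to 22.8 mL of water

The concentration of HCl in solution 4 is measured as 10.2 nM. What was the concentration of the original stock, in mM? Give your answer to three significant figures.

Step 1: 35 μL brought to 850 μL → factor 850/35 = 24.286
Step 2: 0.3 mL + 0.6 mL = 0.9 mL total → factor 0.9/0.3 = 3
Step 3: 85 μL brought to 3100 μL → factor 3100/85 = 36.471
Step 4: 0.42 mL + 22.8 mL = 23.22 mL total → factor 23.22/0.42 = 55.286
Overall dilution factor = 24.286 × 3 × 36.471 × 55.286 = 1.469 × 10^5
Stock = 10.2 nM × 1.469 × 10^5 = 1.498 × 10^6 nM = 1.50 mM

1.50 mM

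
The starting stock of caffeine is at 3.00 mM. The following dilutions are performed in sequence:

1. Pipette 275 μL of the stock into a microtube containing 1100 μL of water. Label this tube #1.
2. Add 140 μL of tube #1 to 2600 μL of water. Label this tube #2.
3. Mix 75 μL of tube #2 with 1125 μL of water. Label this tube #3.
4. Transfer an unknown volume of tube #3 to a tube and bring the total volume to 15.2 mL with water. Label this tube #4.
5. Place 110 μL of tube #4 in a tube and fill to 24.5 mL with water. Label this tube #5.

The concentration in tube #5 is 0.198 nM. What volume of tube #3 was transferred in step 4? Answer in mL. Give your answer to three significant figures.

0.350 mL

Step 1: 275 μL + 1100 μL = 1375 μL total → factor 1375/275 = 5
Step 2: 140 μL + 2600 μL = 2740 μL total → factor 2740/140 = 19.571
Step 3: 75 μL + 1125 μL = 1200 μL total → factor 1200/75 = 16
Step 4: v brought to 15.2 mL → factor = 15.2 mL/v
Step 5: 110 μL brought to 24.5 mL → factor 24500/110 = 222.73
Product of known-step factors = 3.4873 × 10^5
Overall factor = 3.00 mM / (0.198 nM) = 1.5152 × 10^7
Step-4 factor = 1.5152 × 10^7 / 3.4873 × 10^5 = 43.448
v = 15.2 mL / 43.448 = 0.350 mL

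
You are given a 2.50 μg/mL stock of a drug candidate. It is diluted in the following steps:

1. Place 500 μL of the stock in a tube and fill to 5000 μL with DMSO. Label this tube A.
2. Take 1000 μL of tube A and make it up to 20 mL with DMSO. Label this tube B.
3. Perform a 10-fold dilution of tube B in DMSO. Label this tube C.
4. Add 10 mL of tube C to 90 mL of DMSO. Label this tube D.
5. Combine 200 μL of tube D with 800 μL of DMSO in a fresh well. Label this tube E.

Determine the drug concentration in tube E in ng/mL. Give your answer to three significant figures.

0.0250 ng/mL

Step 1: 500 μL brought to 5000 μL → factor 5000/500 = 10
Step 2: 1000 μL brought to 20 mL → factor 20000/1000 = 20
Step 3: 10-fold → factor 10
Step 4: 10 mL + 90 mL = 100 mL total → factor 100/10 = 10
Step 5: 200 μL + 800 μL = 1000 μL total → factor 1000/200 = 5
Overall dilution factor = 10 × 20 × 10 × 10 × 5 = 1 × 10^5
Final = 2.50 μg/mL / 1 × 10^5 = 2.500 × 10^-5 μg/mL = 0.0250 ng/mL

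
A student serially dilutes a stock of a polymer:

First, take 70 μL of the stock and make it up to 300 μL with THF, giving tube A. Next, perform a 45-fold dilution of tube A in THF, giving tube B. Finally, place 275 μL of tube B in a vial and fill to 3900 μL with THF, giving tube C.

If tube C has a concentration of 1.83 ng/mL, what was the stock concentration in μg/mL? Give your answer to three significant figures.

Step 1: 70 μL brought to 300 μL → factor 300/70 = 4.2857
Step 2: 45-fold → factor 45
Step 3: 275 μL brought to 3900 μL → factor 3900/275 = 14.182
Overall dilution factor = 4.2857 × 45 × 14.182 = 2735.1
Stock = 1.83 ng/mL × 2735.1 = 5005 ng/mL = 5.01 μg/mL

5.01 μg/mL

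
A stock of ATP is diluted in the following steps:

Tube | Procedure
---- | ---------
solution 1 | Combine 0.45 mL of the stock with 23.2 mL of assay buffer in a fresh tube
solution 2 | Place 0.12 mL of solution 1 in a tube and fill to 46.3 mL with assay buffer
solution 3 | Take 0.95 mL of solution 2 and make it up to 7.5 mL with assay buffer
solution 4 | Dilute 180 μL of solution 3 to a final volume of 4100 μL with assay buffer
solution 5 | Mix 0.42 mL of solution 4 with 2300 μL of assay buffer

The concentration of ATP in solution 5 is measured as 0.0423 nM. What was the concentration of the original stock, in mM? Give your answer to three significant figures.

Step 1: 0.45 mL + 23.2 mL = 23.65 mL total → factor 23.65/0.45 = 52.556
Step 2: 0.12 mL brought to 46.3 mL → factor 46.3/0.12 = 385.83
Step 3: 0.95 mL brought to 7.5 mL → factor 7.5/0.95 = 7.8947
Step 4: 180 μL brought to 4100 μL → factor 4100/180 = 22.778
Step 5: 0.42 mL + 2300 μL = 2.72 mL total → factor 2.72/0.42 = 6.4762
Overall dilution factor = 52.556 × 385.83 × 7.8947 × 22.778 × 6.4762 = 2.3615 × 10^7
Stock = 0.0423 nM × 2.3615 × 10^7 = 9.989 × 10^5 nM = 0.999 mM

0.999 mM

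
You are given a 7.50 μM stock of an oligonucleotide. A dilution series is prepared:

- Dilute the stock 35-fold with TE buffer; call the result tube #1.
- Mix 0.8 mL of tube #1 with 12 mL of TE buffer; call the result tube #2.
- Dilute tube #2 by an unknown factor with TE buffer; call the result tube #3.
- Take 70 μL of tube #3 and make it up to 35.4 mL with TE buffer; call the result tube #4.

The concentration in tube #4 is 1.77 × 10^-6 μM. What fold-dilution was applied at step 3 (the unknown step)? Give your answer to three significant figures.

15.0-fold

Step 1: 35-fold → factor 35
Step 2: 0.8 mL + 12 mL = 12.8 mL total → factor 12.8/0.8 = 16
Step 3: unknown factor x
Step 4: 70 μL brought to 35.4 mL → factor 35400/70 = 505.71
Product of known-step factors = 2.832 × 10^5
Overall factor = 7.50 μM / (1.77 × 10^-6 μM) = 4.2373 × 10^6
x = 4.2373 × 10^6 / 2.832 × 10^5 = 15.0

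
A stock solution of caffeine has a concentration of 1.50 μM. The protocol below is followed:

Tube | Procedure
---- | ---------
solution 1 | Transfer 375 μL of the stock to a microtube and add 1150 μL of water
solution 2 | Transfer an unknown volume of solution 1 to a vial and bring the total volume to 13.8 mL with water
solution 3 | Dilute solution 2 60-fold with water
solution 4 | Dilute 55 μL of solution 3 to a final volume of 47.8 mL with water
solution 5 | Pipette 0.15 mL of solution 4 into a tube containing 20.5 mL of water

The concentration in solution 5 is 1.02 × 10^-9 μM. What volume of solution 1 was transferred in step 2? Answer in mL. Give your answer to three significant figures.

0.274 mL

Step 1: 375 μL + 1150 μL = 1525 μL total → factor 1525/375 = 4.0667
Step 2: v brought to 13.8 mL → factor = 13.8 mL/v
Step 3: 60-fold → factor 60
Step 4: 55 μL brought to 47.8 mL → factor 47800/55 = 869.09
Step 5: 0.15 mL + 20.5 mL = 20.65 mL total → factor 20.65/0.15 = 137.67
Product of known-step factors = 2.9193 × 10^7
Overall factor = 1.50 μM / (1.02 × 10^-9 μM) = 1.4706 × 10^9
Step-2 factor = 1.4706 × 10^9 / 2.9193 × 10^7 = 50.374
v = 13.8 mL / 50.374 = 0.274 mL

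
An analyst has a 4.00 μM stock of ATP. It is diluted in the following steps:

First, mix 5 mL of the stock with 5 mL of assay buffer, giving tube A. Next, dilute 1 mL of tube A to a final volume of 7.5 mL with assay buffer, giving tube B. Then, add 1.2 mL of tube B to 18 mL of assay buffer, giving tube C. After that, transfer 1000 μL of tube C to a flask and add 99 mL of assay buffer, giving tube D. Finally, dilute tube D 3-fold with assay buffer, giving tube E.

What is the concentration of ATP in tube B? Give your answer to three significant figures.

Step 1: 5 mL + 5 mL = 10 mL total → factor 10/5 = 2
Step 2: 1 mL brought to 7.5 mL → factor 7.5/1 = 7.5
Dilution factor through tube B = 2 × 7.5 = 15
[tube B] = 4.00 μM / 15 = 0.267 μM

0.267 μM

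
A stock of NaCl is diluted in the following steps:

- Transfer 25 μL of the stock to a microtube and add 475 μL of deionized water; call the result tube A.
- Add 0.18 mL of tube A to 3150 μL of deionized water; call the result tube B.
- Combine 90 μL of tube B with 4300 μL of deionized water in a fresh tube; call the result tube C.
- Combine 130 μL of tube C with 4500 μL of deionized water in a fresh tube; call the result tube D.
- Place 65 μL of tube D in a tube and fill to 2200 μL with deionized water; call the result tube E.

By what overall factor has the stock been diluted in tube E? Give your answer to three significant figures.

2.18 × 10^7

Step 1: 25 μL + 475 μL = 500 μL total → factor 500/25 = 20
Step 2: 0.18 mL + 3150 μL = 3.33 mL total → factor 3.33/0.18 = 18.5
Step 3: 90 μL + 4300 μL = 4390 μL total → factor 4390/90 = 48.778
Step 4: 130 μL + 4500 μL = 4630 μL total → factor 4630/130 = 35.615
Step 5: 65 μL brought to 2200 μL → factor 2200/65 = 33.846
Overall dilution factor = 20 × 18.5 × 48.778 × 35.615 × 33.846 = 2.1756 × 10^7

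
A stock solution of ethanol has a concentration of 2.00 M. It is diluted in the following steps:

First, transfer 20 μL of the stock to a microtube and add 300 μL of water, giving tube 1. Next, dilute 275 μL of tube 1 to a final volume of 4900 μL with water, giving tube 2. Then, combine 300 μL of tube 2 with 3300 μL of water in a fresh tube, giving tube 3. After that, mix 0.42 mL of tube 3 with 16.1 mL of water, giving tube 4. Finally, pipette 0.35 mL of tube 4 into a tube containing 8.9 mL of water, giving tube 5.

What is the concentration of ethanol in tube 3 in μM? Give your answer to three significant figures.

585 μM

Step 1: 20 μL + 300 μL = 320 μL total → factor 320/20 = 16
Step 2: 275 μL brought to 4900 μL → factor 4900/275 = 17.818
Step 3: 300 μL + 3300 μL = 3600 μL total → factor 3600/300 = 12
Dilution factor through tube 3 = 16 × 17.818 × 12 = 3421.1
[tube 3] = 2.00 M / 3421.1 = 0.0005846 M = 585 μM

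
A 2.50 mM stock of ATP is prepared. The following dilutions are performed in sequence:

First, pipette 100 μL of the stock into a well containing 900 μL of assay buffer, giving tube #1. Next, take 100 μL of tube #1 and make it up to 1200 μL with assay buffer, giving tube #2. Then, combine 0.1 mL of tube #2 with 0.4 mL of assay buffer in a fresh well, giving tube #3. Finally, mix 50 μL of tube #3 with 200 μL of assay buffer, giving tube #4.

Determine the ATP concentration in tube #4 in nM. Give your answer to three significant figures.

Step 1: 100 μL + 900 μL = 1000 μL total → factor 1000/100 = 10
Step 2: 100 μL brought to 1200 μL → factor 1200/100 = 12
Step 3: 0.1 mL + 0.4 mL = 0.5 mL total → factor 0.5/0.1 = 5
Step 4: 50 μL + 200 μL = 250 μL total → factor 250/50 = 5
Overall dilution factor = 10 × 12 × 5 × 5 = 3000
Final = 2.50 mM / 3000 = 0.0008333 mM = 833 nM

833 nM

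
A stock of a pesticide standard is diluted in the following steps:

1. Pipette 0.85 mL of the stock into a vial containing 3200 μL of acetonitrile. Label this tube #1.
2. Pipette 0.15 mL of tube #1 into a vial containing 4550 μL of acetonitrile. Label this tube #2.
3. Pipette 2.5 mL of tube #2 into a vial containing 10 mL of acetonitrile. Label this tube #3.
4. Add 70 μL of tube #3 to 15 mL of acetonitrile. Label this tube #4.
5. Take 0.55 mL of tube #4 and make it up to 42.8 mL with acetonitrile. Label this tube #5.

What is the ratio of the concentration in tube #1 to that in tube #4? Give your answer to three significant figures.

3.37 × 10^4

Step 1: 0.85 mL + 3200 μL = 4.05 mL total → factor 4.05/0.85 = 4.7647
Step 2: 0.15 mL + 4550 μL = 4.7 mL total → factor 4.7/0.15 = 31.333
Step 3: 2.5 mL + 10 mL = 12.5 mL total → factor 12.5/2.5 = 5
Step 4: 70 μL + 15 mL = 15070 μL total → factor 15070/70 = 215.29
Dilution factor to tube #1 = 4.7647; to tube #4 = 1.607 × 10^5
[tube #1]/[tube #4] = (factor to tube #4)/(factor to tube #1) = 1.607 × 10^5/4.7647 = 3.37 × 10^4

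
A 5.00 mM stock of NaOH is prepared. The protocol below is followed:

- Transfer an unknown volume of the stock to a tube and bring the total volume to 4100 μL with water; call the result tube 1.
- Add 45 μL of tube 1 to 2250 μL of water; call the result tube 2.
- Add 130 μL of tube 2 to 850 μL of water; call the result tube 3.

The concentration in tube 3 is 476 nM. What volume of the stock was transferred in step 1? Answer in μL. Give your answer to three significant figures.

150 μL

Step 1: v brought to 4100 μL → factor = 4100 μL/v
Step 2: 45 μL + 2250 μL = 2295 μL total → factor 2295/45 = 51
Step 3: 130 μL + 850 μL = 980 μL total → factor 980/130 = 7.5385
Product of known-step factors = 384.46
Overall factor = 5.00 mM / (476 nM) = 10504
Step-1 factor = 10504 / 384.46 = 27.322
v = 4100 μL / 27.322 = 150 μL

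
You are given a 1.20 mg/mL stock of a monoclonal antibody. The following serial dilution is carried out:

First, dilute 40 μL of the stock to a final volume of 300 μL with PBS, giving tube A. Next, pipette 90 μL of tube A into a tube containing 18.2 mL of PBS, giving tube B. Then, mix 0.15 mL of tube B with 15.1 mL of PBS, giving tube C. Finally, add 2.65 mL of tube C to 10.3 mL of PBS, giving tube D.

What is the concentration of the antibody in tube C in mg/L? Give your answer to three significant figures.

0.00774 mg/L

Step 1: 40 μL brought to 300 μL → factor 300/40 = 7.5
Step 2: 90 μL + 18.2 mL = 18290 μL total → factor 18290/90 = 203.22
Step 3: 0.15 mL + 15.1 mL = 15.25 mL total → factor 15.25/0.15 = 101.67
Dilution factor through tube C = 7.5 × 203.22 × 101.67 = 1.5496 × 10^5
[tube C] = 1.20 mg/mL / 1.5496 × 10^5 = 7.744 × 10^-6 mg/mL = 0.00774 mg/L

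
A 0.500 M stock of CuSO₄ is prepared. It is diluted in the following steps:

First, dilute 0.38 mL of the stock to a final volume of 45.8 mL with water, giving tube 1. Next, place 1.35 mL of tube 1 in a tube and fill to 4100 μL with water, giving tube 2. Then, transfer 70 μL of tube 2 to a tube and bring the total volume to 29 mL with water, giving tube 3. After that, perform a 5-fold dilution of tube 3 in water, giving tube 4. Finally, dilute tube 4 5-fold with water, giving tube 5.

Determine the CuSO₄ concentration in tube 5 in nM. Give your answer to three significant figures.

132 nM

Step 1: 0.38 mL brought to 45.8 mL → factor 45.8/0.38 = 120.53
Step 2: 1.35 mL brought to 4100 μL → factor 4.1/1.35 = 3.037
Step 3: 70 μL brought to 29 mL → factor 29000/70 = 414.29
Step 4: 5-fold → factor 5
Step 5: 5-fold → factor 5
Overall dilution factor = 120.53 × 3.037 × 414.29 × 5 × 5 = 3.7912 × 10^6
Final = 0.500 M / 3.7912 × 10^6 = 1.319 × 10^-7 M = 132 nM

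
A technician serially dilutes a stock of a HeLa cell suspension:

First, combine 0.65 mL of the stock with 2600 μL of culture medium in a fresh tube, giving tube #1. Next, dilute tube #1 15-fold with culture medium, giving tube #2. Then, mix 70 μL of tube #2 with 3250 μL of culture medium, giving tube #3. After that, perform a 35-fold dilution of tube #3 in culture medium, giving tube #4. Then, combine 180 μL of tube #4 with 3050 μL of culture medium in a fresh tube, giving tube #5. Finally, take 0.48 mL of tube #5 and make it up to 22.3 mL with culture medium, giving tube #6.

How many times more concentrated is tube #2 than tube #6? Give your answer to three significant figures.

1.38 × 10^6

Step 1: 0.65 mL + 2600 μL = 3.25 mL total → factor 3.25/0.65 = 5
Step 2: 15-fold → factor 15
Step 3: 70 μL + 3250 μL = 3320 μL total → factor 3320/70 = 47.429
Step 4: 35-fold → factor 35
Step 5: 180 μL + 3050 μL = 3230 μL total → factor 3230/180 = 17.944
Step 6: 0.48 mL brought to 22.3 mL → factor 22.3/0.48 = 46.458
Dilution factor to tube #2 = 75; to tube #6 = 1.0379 × 10^8
[tube #2]/[tube #6] = (factor to tube #6)/(factor to tube #2) = 1.0379 × 10^8/75 = 1.38 × 10^6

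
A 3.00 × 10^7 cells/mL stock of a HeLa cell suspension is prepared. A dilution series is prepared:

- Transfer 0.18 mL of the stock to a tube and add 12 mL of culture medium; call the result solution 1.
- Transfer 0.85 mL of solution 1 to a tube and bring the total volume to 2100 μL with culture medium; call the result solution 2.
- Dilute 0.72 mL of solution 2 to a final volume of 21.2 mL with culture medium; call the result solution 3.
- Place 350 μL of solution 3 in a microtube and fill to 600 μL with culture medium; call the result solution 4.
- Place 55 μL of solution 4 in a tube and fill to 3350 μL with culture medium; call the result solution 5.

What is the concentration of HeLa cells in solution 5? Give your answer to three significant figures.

58.4 cells/mL

Step 1: 0.18 mL + 12 mL = 12.18 mL total → factor 12.18/0.18 = 67.667
Step 2: 0.85 mL brought to 2100 μL → factor 2.1/0.85 = 2.4706
Step 3: 0.72 mL brought to 21.2 mL → factor 21.2/0.72 = 29.444
Step 4: 350 μL brought to 600 μL → factor 600/350 = 1.7143
Step 5: 55 μL brought to 3350 μL → factor 3350/55 = 60.909
Overall dilution factor = 67.667 × 2.4706 × 29.444 × 1.7143 × 60.909 = 5.1398 × 10^5
Final = 3.00 × 10^7 cells/mL / 5.1398 × 10^5 = 58.4 cells/mL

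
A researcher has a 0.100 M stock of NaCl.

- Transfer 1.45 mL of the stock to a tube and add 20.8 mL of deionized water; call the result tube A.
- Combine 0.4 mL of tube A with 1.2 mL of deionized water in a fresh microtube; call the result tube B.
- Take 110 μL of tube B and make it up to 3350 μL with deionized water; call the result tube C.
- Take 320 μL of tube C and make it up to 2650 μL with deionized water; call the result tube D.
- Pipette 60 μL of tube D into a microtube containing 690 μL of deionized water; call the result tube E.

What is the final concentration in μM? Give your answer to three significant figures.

Step 1: 1.45 mL + 20.8 mL = 22.25 mL total → factor 22.25/1.45 = 15.345
Step 2: 0.4 mL + 1.2 mL = 1.6 mL total → factor 1.6/0.4 = 4
Step 3: 110 μL brought to 3350 μL → factor 3350/110 = 30.455
Step 4: 320 μL brought to 2650 μL → factor 2650/320 = 8.2812
Step 5: 60 μL + 690 μL = 750 μL total → factor 750/60 = 12.5
Overall dilution factor = 15.345 × 4 × 30.455 × 8.2812 × 12.5 = 1.935 × 10^5
Final = 0.100 M / 1.935 × 10^5 = 5.168 × 10^-7 M = 0.517 μM

0.517 μM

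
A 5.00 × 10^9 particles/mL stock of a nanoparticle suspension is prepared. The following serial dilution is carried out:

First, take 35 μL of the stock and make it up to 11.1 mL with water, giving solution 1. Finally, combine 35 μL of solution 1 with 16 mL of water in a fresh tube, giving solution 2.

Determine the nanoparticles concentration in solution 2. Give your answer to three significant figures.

3.44 × 10^4 particles/mL

Step 1: 35 μL brought to 11.1 mL → factor 11100/35 = 317.14
Step 2: 35 μL + 16 mL = 16035 μL total → factor 16035/35 = 458.14
Overall dilution factor = 317.14 × 458.14 = 1.453 × 10^5
Final = 5.00 × 10^9 particles/mL / 1.453 × 10^5 = 3.44 × 10^4 particles/mL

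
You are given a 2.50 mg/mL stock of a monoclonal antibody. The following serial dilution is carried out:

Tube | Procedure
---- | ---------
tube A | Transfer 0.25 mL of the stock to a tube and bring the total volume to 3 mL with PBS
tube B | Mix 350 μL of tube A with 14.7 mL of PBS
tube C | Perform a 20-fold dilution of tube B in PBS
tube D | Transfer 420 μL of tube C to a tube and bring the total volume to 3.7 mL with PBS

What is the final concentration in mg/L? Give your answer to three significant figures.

Step 1: 0.25 mL brought to 3 mL → factor 3/0.25 = 12
Step 2: 350 μL + 14.7 mL = 15050 μL total → factor 15050/350 = 43
Step 3: 20-fold → factor 20
Step 4: 420 μL brought to 3.7 mL → factor 3700/420 = 8.8095
Overall dilution factor = 12 × 43 × 20 × 8.8095 = 90914
Final = 2.50 mg/mL / 90914 = 2.750 × 10^-5 mg/mL = 0.0275 mg/L

0.0275 mg/L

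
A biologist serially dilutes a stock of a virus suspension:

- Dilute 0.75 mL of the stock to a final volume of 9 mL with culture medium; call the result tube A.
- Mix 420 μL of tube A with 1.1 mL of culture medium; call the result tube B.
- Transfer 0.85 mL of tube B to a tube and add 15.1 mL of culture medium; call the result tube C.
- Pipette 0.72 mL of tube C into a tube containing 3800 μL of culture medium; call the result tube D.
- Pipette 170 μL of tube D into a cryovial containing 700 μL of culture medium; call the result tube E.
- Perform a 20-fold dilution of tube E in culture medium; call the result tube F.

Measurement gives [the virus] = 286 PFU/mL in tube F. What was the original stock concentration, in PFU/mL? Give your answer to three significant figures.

Step 1: 0.75 mL brought to 9 mL → factor 9/0.75 = 12
Step 2: 420 μL + 1.1 mL = 1520 μL total → factor 1520/420 = 3.619
Step 3: 0.85 mL + 15.1 mL = 15.95 mL total → factor 15.95/0.85 = 18.765
Step 4: 0.72 mL + 3800 μL = 4.52 mL total → factor 4.52/0.72 = 6.2778
Step 5: 170 μL + 700 μL = 870 μL total → factor 870/170 = 5.1176
Step 6: 20-fold → factor 20
Overall dilution factor = 12 × 3.619 × 18.765 × 6.2778 × 5.1176 × 20 = 5.2363 × 10^5
Stock = 286 PFU/mL × 5.2363 × 10^5 = 1.50 × 10^8 PFU/mL

1.50 × 10^8 PFU/mL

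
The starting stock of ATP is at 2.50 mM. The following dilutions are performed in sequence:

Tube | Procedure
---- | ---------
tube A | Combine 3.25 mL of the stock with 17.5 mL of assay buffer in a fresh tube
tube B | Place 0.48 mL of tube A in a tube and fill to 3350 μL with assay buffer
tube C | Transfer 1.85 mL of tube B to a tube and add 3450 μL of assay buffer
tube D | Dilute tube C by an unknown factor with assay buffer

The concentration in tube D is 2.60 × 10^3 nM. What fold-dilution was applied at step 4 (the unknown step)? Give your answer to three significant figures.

7.53-fold

Step 1: 3.25 mL + 17.5 mL = 20.75 mL total → factor 20.75/3.25 = 6.3846
Step 2: 0.48 mL brought to 3350 μL → factor 3.35/0.48 = 6.9792
Step 3: 1.85 mL + 3450 μL = 5.3 mL total → factor 5.3/1.85 = 2.8649
Step 4: unknown factor x
Product of known-step factors = 127.66
Overall factor = 2.50 mM / (2.60 × 10^3 nM) = 961.54
x = 961.54 / 127.66 = 7.53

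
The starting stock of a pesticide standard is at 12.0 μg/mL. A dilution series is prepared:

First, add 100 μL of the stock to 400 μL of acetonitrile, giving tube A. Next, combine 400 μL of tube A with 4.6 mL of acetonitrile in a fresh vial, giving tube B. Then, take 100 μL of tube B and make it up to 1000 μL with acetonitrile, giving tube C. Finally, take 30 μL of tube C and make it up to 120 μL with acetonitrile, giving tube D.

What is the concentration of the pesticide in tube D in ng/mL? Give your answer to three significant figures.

4.80 ng/mL

Step 1: 100 μL + 400 μL = 500 μL total → factor 500/100 = 5
Step 2: 400 μL + 4.6 mL = 5000 μL total → factor 5000/400 = 12.5
Step 3: 100 μL brought to 1000 μL → factor 1000/100 = 10
Step 4: 30 μL brought to 120 μL → factor 120/30 = 4
Overall dilution factor = 5 × 12.5 × 10 × 4 = 2500
Final = 12.0 μg/mL / 2500 = 0.004800 μg/mL = 4.80 ng/mL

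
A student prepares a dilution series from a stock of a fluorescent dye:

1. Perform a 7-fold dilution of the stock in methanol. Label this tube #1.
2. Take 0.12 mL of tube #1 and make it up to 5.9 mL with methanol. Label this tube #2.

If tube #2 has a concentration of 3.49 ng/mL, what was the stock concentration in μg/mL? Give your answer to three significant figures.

1.20 μg/mL

Step 1: 7-fold → factor 7
Step 2: 0.12 mL brought to 5.9 mL → factor 5.9/0.12 = 49.167
Overall dilution factor = 7 × 49.167 = 344.17
Stock = 3.49 ng/mL × 344.17 = 1201 ng/mL = 1.20 μg/mL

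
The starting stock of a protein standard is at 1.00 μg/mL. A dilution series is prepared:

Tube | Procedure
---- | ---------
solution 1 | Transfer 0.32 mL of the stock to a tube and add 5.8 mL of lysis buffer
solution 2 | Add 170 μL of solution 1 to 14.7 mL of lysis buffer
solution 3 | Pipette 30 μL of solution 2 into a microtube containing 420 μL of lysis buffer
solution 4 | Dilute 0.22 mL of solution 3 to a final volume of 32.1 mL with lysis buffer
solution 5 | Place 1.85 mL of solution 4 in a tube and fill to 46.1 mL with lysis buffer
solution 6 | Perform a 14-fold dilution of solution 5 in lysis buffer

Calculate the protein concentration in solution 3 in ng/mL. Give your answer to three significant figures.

Step 1: 0.32 mL + 5.8 mL = 6.12 mL total → factor 6.12/0.32 = 19.125
Step 2: 170 μL + 14.7 mL = 14870 μL total → factor 14870/170 = 87.471
Step 3: 30 μL + 420 μL = 450 μL total → factor 450/30 = 15
Dilution factor through solution 3 = 19.125 × 87.471 × 15 = 25093
[solution 3] = 1.00 μg/mL / 25093 = 3.985 × 10^-5 μg/mL = 0.0399 ng/mL

0.0399 ng/mL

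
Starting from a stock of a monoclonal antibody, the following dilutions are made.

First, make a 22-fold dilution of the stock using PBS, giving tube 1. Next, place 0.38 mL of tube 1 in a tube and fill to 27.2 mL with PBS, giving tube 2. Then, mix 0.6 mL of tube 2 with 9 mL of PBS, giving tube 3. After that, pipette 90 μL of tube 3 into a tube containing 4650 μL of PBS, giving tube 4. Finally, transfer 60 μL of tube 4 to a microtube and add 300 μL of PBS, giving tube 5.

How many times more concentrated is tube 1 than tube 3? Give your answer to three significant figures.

Step 1: 22-fold → factor 22
Step 2: 0.38 mL brought to 27.2 mL → factor 27.2/0.38 = 71.579
Step 3: 0.6 mL + 9 mL = 9.6 mL total → factor 9.6/0.6 = 16
Dilution factor to tube 1 = 22; to tube 3 = 25196
[tube 1]/[tube 3] = (factor to tube 3)/(factor to tube 1) = 25196/22 = 1.15 × 10^3

1.15 × 10^3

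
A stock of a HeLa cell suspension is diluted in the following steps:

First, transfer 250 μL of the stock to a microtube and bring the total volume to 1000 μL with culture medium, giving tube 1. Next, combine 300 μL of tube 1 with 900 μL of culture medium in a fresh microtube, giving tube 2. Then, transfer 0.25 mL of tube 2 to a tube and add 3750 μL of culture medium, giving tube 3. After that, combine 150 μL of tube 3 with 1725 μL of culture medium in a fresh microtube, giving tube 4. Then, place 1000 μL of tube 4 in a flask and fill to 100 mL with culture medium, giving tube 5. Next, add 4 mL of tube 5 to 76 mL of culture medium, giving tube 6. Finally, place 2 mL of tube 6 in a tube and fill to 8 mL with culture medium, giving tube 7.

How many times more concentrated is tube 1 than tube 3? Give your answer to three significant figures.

64.0

Step 1: 250 μL brought to 1000 μL → factor 1000/250 = 4
Step 2: 300 μL + 900 μL = 1200 μL total → factor 1200/300 = 4
Step 3: 0.25 mL + 3750 μL = 4 mL total → factor 4/0.25 = 16
Dilution factor to tube 1 = 4; to tube 3 = 256
[tube 1]/[tube 3] = (factor to tube 3)/(factor to tube 1) = 256/4 = 64.0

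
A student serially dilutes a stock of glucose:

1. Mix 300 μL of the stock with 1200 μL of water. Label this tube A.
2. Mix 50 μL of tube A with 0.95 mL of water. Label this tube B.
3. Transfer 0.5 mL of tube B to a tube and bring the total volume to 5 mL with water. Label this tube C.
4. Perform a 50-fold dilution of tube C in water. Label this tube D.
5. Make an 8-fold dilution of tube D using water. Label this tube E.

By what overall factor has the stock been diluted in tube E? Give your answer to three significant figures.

Step 1: 300 μL + 1200 μL = 1500 μL total → factor 1500/300 = 5
Step 2: 50 μL + 0.95 mL = 1000 μL total → factor 1000/50 = 20
Step 3: 0.5 mL brought to 5 mL → factor 5/0.5 = 10
Step 4: 50-fold → factor 50
Step 5: 8-fold → factor 8
Overall dilution factor = 5 × 20 × 10 × 50 × 8 = 4 × 10^5

4.00 × 10^5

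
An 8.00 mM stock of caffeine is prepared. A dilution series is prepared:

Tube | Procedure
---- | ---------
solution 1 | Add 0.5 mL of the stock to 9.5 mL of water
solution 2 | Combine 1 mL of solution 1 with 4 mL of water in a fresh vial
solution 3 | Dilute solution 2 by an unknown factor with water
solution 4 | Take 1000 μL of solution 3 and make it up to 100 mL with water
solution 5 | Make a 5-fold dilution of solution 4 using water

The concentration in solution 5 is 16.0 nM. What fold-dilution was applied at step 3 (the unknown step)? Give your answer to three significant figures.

Step 1: 0.5 mL + 9.5 mL = 10 mL total → factor 10/0.5 = 20
Step 2: 1 mL + 4 mL = 5 mL total → factor 5/1 = 5
Step 3: unknown factor x
Step 4: 1000 μL brought to 100 mL → factor 1 × 10^5/1000 = 100
Step 5: 5-fold → factor 5
Product of known-step factors = 50000
Overall factor = 8.00 mM / (16.0 nM) = 5 × 10^5
x = 5 × 10^5 / 50000 = 10.0

10.0-fold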